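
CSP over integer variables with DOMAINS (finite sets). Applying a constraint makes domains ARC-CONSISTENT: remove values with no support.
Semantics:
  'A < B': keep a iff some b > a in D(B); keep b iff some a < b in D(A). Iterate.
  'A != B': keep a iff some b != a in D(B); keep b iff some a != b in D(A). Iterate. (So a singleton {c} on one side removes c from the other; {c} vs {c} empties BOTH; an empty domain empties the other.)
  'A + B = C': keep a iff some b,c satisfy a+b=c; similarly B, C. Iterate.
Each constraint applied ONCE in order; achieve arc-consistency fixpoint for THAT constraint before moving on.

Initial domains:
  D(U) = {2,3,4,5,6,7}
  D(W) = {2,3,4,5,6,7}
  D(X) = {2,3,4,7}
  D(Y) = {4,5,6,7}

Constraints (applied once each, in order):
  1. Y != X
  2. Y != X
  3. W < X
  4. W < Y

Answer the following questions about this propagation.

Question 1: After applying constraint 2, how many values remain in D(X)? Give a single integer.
Constraint 1 (Y != X) on D(Y)={4,5,6,7} D(X)={2,3,4,7}: no change
Constraint 2 (Y != X) on D(Y)={4,5,6,7} D(X)={2,3,4,7}: no change
So after constraint 2: D(X)={2,3,4,7}, size = 4

Answer: 4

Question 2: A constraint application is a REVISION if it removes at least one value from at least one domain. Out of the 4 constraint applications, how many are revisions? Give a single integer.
Constraint 1 (Y != X) on D(Y)={4,5,6,7} D(X)={2,3,4,7}: no change => not a revision
Constraint 2 (Y != X) on D(Y)={4,5,6,7} D(X)={2,3,4,7}: no change => not a revision
Constraint 3 (W < X) on D(W)={2,3,4,5,6,7} D(X)={2,3,4,7}: W {2,3,4,5,6,7}->{2,3,4,5,6}; X {2,3,4,7}->{3,4,7} => REVISION
Constraint 4 (W < Y) on D(W)={2,3,4,5,6} D(Y)={4,5,6,7}: no change => not a revision
Total revisions = 1

Answer: 1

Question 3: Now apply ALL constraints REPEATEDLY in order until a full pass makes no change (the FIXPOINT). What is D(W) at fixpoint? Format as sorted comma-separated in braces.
pass 0 (initial): D(W)={2,3,4,5,6,7}
pass 1: W {2,3,4,5,6,7}->{2,3,4,5,6}; X {2,3,4,7}->{3,4,7}
pass 2: no change
Fixpoint after 2 passes: D(W) = {2,3,4,5,6}

Answer: {2,3,4,5,6}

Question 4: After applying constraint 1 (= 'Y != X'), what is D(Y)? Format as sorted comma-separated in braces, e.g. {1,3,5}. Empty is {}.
Constraint 1 (Y != X) on D(Y)={4,5,6,7} D(X)={2,3,4,7}: no change
So after constraint 1: D(Y) = {4,5,6,7}

Answer: {4,5,6,7}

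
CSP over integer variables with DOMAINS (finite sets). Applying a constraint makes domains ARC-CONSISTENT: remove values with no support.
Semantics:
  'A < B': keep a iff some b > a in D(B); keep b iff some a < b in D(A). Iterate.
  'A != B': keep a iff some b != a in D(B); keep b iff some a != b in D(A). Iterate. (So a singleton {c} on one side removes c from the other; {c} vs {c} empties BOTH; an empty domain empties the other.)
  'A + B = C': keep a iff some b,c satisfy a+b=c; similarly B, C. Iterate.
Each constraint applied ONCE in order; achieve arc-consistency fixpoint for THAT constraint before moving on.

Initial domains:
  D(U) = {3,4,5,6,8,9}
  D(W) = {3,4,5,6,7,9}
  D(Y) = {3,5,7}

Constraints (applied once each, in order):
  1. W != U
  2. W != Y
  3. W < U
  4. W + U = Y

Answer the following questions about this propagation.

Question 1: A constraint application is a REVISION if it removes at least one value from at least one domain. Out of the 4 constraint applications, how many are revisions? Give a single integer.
Constraint 1 (W != U) on D(W)={3,4,5,6,7,9} D(U)={3,4,5,6,8,9}: no change => not a revision
Constraint 2 (W != Y) on D(W)={3,4,5,6,7,9} D(Y)={3,5,7}: no change => not a revision
Constraint 3 (W < U) on D(W)={3,4,5,6,7,9} D(U)={3,4,5,6,8,9}: W {3,4,5,6,7,9}->{3,4,5,6,7}; U {3,4,5,6,8,9}->{4,5,6,8,9} => REVISION
Constraint 4 (W + U = Y) on D(W)={3,4,5,6,7} D(U)={4,5,6,8,9} D(Y)={3,5,7}: W {3,4,5,6,7}->{3}; U {4,5,6,8,9}->{4}; Y {3,5,7}->{7} => REVISION
Total revisions = 2

Answer: 2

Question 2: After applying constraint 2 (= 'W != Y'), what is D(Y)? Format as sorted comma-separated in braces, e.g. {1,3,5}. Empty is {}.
Constraint 1 (W != U) on D(W)={3,4,5,6,7,9} D(U)={3,4,5,6,8,9}: no change
Constraint 2 (W != Y) on D(W)={3,4,5,6,7,9} D(Y)={3,5,7}: no change
So after constraint 2: D(Y) = {3,5,7}

Answer: {3,5,7}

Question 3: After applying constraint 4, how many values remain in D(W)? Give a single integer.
Answer: 1

Derivation:
Constraint 1 (W != U) on D(W)={3,4,5,6,7,9} D(U)={3,4,5,6,8,9}: no change
Constraint 2 (W != Y) on D(W)={3,4,5,6,7,9} D(Y)={3,5,7}: no change
Constraint 3 (W < U) on D(W)={3,4,5,6,7,9} D(U)={3,4,5,6,8,9}: W {3,4,5,6,7,9}->{3,4,5,6,7}; U {3,4,5,6,8,9}->{4,5,6,8,9}
Constraint 4 (W + U = Y) on D(W)={3,4,5,6,7} D(U)={4,5,6,8,9} D(Y)={3,5,7}: W {3,4,5,6,7}->{3}; U {4,5,6,8,9}->{4}; Y {3,5,7}->{7}
So after constraint 4: D(W)={3}, size = 1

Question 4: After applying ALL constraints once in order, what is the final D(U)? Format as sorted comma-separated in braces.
Constraint 1 (W != U) on D(W)={3,4,5,6,7,9} D(U)={3,4,5,6,8,9}: no change
Constraint 2 (W != Y) on D(W)={3,4,5,6,7,9} D(Y)={3,5,7}: no change
Constraint 3 (W < U) on D(W)={3,4,5,6,7,9} D(U)={3,4,5,6,8,9}: W {3,4,5,6,7,9}->{3,4,5,6,7}; U {3,4,5,6,8,9}->{4,5,6,8,9}
Constraint 4 (W + U = Y) on D(W)={3,4,5,6,7} D(U)={4,5,6,8,9} D(Y)={3,5,7}: W {3,4,5,6,7}->{3}; U {4,5,6,8,9}->{4}; Y {3,5,7}->{7}
So after all 4 constraints: D(U) = {4}

Answer: {4}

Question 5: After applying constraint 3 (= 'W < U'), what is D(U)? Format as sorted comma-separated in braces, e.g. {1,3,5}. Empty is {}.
Answer: {4,5,6,8,9}

Derivation:
Constraint 1 (W != U) on D(W)={3,4,5,6,7,9} D(U)={3,4,5,6,8,9}: no change
Constraint 2 (W != Y) on D(W)={3,4,5,6,7,9} D(Y)={3,5,7}: no change
Constraint 3 (W < U) on D(W)={3,4,5,6,7,9} D(U)={3,4,5,6,8,9}: W {3,4,5,6,7,9}->{3,4,5,6,7}; U {3,4,5,6,8,9}->{4,5,6,8,9}
So after constraint 3: D(U) = {4,5,6,8,9}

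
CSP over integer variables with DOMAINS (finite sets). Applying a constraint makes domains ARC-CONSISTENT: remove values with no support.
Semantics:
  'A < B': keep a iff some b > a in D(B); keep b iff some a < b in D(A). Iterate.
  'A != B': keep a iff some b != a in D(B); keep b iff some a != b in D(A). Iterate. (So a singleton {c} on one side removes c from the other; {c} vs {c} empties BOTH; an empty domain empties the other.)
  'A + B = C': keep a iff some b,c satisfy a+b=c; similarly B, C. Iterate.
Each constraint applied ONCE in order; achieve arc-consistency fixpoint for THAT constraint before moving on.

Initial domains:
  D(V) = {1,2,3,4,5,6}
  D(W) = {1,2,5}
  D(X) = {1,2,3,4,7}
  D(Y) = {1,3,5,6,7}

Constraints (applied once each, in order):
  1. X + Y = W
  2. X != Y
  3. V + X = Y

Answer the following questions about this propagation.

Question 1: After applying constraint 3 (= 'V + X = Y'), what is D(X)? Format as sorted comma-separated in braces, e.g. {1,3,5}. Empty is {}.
Constraint 1 (X + Y = W) on D(X)={1,2,3,4,7} D(Y)={1,3,5,6,7} D(W)={1,2,5}: X {1,2,3,4,7}->{1,2,4}; Y {1,3,5,6,7}->{1,3}; W {1,2,5}->{2,5}
Constraint 2 (X != Y) on D(X)={1,2,4} D(Y)={1,3}: no change
Constraint 3 (V + X = Y) on D(V)={1,2,3,4,5,6} D(X)={1,2,4} D(Y)={1,3}: V {1,2,3,4,5,6}->{1,2}; X {1,2,4}->{1,2}; Y {1,3}->{3}
So after constraint 3: D(X) = {1,2}

Answer: {1,2}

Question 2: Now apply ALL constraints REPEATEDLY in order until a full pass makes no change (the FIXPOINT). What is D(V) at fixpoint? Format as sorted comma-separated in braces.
pass 0 (initial): D(V)={1,2,3,4,5,6}
pass 1: V {1,2,3,4,5,6}->{1,2}; W {1,2,5}->{2,5}; X {1,2,3,4,7}->{1,2}; Y {1,3,5,6,7}->{3}
pass 2: V {1,2}->{1}; W {2,5}->{5}; X {1,2}->{2}
pass 3: no change
Fixpoint after 3 passes: D(V) = {1}

Answer: {1}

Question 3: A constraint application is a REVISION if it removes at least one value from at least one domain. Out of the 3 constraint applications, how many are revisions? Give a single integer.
Constraint 1 (X + Y = W) on D(X)={1,2,3,4,7} D(Y)={1,3,5,6,7} D(W)={1,2,5}: X {1,2,3,4,7}->{1,2,4}; Y {1,3,5,6,7}->{1,3}; W {1,2,5}->{2,5} => REVISION
Constraint 2 (X != Y) on D(X)={1,2,4} D(Y)={1,3}: no change => not a revision
Constraint 3 (V + X = Y) on D(V)={1,2,3,4,5,6} D(X)={1,2,4} D(Y)={1,3}: V {1,2,3,4,5,6}->{1,2}; X {1,2,4}->{1,2}; Y {1,3}->{3} => REVISION
Total revisions = 2

Answer: 2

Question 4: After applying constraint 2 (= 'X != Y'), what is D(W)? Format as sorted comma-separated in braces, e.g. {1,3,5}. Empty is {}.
Constraint 1 (X + Y = W) on D(X)={1,2,3,4,7} D(Y)={1,3,5,6,7} D(W)={1,2,5}: X {1,2,3,4,7}->{1,2,4}; Y {1,3,5,6,7}->{1,3}; W {1,2,5}->{2,5}
Constraint 2 (X != Y) on D(X)={1,2,4} D(Y)={1,3}: no change
So after constraint 2: D(W) = {2,5}

Answer: {2,5}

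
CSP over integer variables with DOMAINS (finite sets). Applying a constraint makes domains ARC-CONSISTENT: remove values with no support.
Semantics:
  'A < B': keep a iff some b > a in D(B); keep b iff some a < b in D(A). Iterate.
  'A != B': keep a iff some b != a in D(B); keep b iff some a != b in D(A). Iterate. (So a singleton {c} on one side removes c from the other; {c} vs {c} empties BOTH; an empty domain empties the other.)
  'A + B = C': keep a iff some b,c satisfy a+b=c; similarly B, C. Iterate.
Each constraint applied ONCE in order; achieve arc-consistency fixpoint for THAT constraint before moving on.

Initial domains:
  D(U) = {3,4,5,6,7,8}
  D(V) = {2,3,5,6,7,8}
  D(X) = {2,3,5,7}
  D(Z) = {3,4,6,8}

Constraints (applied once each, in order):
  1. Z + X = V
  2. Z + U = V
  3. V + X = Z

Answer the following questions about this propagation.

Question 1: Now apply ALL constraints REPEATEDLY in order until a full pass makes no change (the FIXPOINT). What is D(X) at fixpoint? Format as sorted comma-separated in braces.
pass 0 (initial): D(X)={2,3,5,7}
pass 1: U {3,4,5,6,7,8}->{3,4,5}; V {2,3,5,6,7,8}->{}; X {2,3,5,7}->{}; Z {3,4,6,8}->{}
pass 2: U {3,4,5}->{}
pass 3: no change
Fixpoint after 3 passes: D(X) = {}

Answer: {}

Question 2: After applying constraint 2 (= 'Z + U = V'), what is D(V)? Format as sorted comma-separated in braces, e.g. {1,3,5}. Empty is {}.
Answer: {6,7,8}

Derivation:
Constraint 1 (Z + X = V) on D(Z)={3,4,6,8} D(X)={2,3,5,7} D(V)={2,3,5,6,7,8}: Z {3,4,6,8}->{3,4,6}; X {2,3,5,7}->{2,3,5}; V {2,3,5,6,7,8}->{5,6,7,8}
Constraint 2 (Z + U = V) on D(Z)={3,4,6} D(U)={3,4,5,6,7,8} D(V)={5,6,7,8}: Z {3,4,6}->{3,4}; U {3,4,5,6,7,8}->{3,4,5}; V {5,6,7,8}->{6,7,8}
So after constraint 2: D(V) = {6,7,8}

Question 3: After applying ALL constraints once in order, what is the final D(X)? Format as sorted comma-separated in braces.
Answer: {}

Derivation:
Constraint 1 (Z + X = V) on D(Z)={3,4,6,8} D(X)={2,3,5,7} D(V)={2,3,5,6,7,8}: Z {3,4,6,8}->{3,4,6}; X {2,3,5,7}->{2,3,5}; V {2,3,5,6,7,8}->{5,6,7,8}
Constraint 2 (Z + U = V) on D(Z)={3,4,6} D(U)={3,4,5,6,7,8} D(V)={5,6,7,8}: Z {3,4,6}->{3,4}; U {3,4,5,6,7,8}->{3,4,5}; V {5,6,7,8}->{6,7,8}
Constraint 3 (V + X = Z) on D(V)={6,7,8} D(X)={2,3,5} D(Z)={3,4}: V {6,7,8}->{}; X {2,3,5}->{}; Z {3,4}->{}
So after all 3 constraints: D(X) = {}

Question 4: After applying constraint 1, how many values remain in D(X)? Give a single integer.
Answer: 3

Derivation:
Constraint 1 (Z + X = V) on D(Z)={3,4,6,8} D(X)={2,3,5,7} D(V)={2,3,5,6,7,8}: Z {3,4,6,8}->{3,4,6}; X {2,3,5,7}->{2,3,5}; V {2,3,5,6,7,8}->{5,6,7,8}
So after constraint 1: D(X)={2,3,5}, size = 3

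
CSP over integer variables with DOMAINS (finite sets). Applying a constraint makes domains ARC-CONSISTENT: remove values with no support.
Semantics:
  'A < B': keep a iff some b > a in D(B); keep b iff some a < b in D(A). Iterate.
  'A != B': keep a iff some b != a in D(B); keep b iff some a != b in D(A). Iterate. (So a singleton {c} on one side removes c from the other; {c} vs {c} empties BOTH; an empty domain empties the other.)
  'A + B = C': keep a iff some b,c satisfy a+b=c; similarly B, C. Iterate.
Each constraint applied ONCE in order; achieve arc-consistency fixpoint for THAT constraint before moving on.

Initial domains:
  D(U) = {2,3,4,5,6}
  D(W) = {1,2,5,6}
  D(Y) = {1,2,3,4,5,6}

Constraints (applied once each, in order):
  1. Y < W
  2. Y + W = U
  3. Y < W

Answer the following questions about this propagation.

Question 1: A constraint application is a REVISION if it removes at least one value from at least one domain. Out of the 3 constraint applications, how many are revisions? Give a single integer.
Answer: 2

Derivation:
Constraint 1 (Y < W) on D(Y)={1,2,3,4,5,6} D(W)={1,2,5,6}: Y {1,2,3,4,5,6}->{1,2,3,4,5}; W {1,2,5,6}->{2,5,6} => REVISION
Constraint 2 (Y + W = U) on D(Y)={1,2,3,4,5} D(W)={2,5,6} D(U)={2,3,4,5,6}: Y {1,2,3,4,5}->{1,2,3,4}; W {2,5,6}->{2,5}; U {2,3,4,5,6}->{3,4,5,6} => REVISION
Constraint 3 (Y < W) on D(Y)={1,2,3,4} D(W)={2,5}: no change => not a revision
Total revisions = 2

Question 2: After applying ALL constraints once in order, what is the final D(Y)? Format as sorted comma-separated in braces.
Constraint 1 (Y < W) on D(Y)={1,2,3,4,5,6} D(W)={1,2,5,6}: Y {1,2,3,4,5,6}->{1,2,3,4,5}; W {1,2,5,6}->{2,5,6}
Constraint 2 (Y + W = U) on D(Y)={1,2,3,4,5} D(W)={2,5,6} D(U)={2,3,4,5,6}: Y {1,2,3,4,5}->{1,2,3,4}; W {2,5,6}->{2,5}; U {2,3,4,5,6}->{3,4,5,6}
Constraint 3 (Y < W) on D(Y)={1,2,3,4} D(W)={2,5}: no change
So after all 3 constraints: D(Y) = {1,2,3,4}

Answer: {1,2,3,4}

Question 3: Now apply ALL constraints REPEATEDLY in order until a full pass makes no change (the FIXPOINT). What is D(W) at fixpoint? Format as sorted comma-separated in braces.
Answer: {2,5}

Derivation:
pass 0 (initial): D(W)={1,2,5,6}
pass 1: U {2,3,4,5,6}->{3,4,5,6}; W {1,2,5,6}->{2,5}; Y {1,2,3,4,5,6}->{1,2,3,4}
pass 2: no change
Fixpoint after 2 passes: D(W) = {2,5}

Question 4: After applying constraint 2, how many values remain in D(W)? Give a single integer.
Answer: 2

Derivation:
Constraint 1 (Y < W) on D(Y)={1,2,3,4,5,6} D(W)={1,2,5,6}: Y {1,2,3,4,5,6}->{1,2,3,4,5}; W {1,2,5,6}->{2,5,6}
Constraint 2 (Y + W = U) on D(Y)={1,2,3,4,5} D(W)={2,5,6} D(U)={2,3,4,5,6}: Y {1,2,3,4,5}->{1,2,3,4}; W {2,5,6}->{2,5}; U {2,3,4,5,6}->{3,4,5,6}
So after constraint 2: D(W)={2,5}, size = 2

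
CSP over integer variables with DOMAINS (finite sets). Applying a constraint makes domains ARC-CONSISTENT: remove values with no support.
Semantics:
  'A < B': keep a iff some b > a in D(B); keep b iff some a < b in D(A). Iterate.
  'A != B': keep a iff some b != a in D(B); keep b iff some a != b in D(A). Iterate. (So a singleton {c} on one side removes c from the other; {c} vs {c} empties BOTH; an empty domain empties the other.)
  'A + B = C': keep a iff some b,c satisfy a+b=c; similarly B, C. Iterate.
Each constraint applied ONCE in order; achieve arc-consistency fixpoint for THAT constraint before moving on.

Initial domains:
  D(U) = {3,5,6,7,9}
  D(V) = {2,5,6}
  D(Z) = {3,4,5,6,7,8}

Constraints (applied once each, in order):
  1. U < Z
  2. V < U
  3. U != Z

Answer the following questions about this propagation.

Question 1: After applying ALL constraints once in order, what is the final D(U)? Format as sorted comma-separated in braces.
Answer: {3,5,6,7}

Derivation:
Constraint 1 (U < Z) on D(U)={3,5,6,7,9} D(Z)={3,4,5,6,7,8}: U {3,5,6,7,9}->{3,5,6,7}; Z {3,4,5,6,7,8}->{4,5,6,7,8}
Constraint 2 (V < U) on D(V)={2,5,6} D(U)={3,5,6,7}: no change
Constraint 3 (U != Z) on D(U)={3,5,6,7} D(Z)={4,5,6,7,8}: no change
So after all 3 constraints: D(U) = {3,5,6,7}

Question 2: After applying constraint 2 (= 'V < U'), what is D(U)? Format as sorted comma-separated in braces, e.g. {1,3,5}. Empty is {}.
Constraint 1 (U < Z) on D(U)={3,5,6,7,9} D(Z)={3,4,5,6,7,8}: U {3,5,6,7,9}->{3,5,6,7}; Z {3,4,5,6,7,8}->{4,5,6,7,8}
Constraint 2 (V < U) on D(V)={2,5,6} D(U)={3,5,6,7}: no change
So after constraint 2: D(U) = {3,5,6,7}

Answer: {3,5,6,7}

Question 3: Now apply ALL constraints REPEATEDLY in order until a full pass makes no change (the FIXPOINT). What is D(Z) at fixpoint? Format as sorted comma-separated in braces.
pass 0 (initial): D(Z)={3,4,5,6,7,8}
pass 1: U {3,5,6,7,9}->{3,5,6,7}; Z {3,4,5,6,7,8}->{4,5,6,7,8}
pass 2: no change
Fixpoint after 2 passes: D(Z) = {4,5,6,7,8}

Answer: {4,5,6,7,8}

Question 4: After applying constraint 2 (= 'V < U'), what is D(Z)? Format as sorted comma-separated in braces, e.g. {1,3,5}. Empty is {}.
Answer: {4,5,6,7,8}

Derivation:
Constraint 1 (U < Z) on D(U)={3,5,6,7,9} D(Z)={3,4,5,6,7,8}: U {3,5,6,7,9}->{3,5,6,7}; Z {3,4,5,6,7,8}->{4,5,6,7,8}
Constraint 2 (V < U) on D(V)={2,5,6} D(U)={3,5,6,7}: no change
So after constraint 2: D(Z) = {4,5,6,7,8}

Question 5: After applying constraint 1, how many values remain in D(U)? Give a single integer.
Constraint 1 (U < Z) on D(U)={3,5,6,7,9} D(Z)={3,4,5,6,7,8}: U {3,5,6,7,9}->{3,5,6,7}; Z {3,4,5,6,7,8}->{4,5,6,7,8}
So after constraint 1: D(U)={3,5,6,7}, size = 4

Answer: 4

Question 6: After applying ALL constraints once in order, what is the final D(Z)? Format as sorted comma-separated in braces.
Constraint 1 (U < Z) on D(U)={3,5,6,7,9} D(Z)={3,4,5,6,7,8}: U {3,5,6,7,9}->{3,5,6,7}; Z {3,4,5,6,7,8}->{4,5,6,7,8}
Constraint 2 (V < U) on D(V)={2,5,6} D(U)={3,5,6,7}: no change
Constraint 3 (U != Z) on D(U)={3,5,6,7} D(Z)={4,5,6,7,8}: no change
So after all 3 constraints: D(Z) = {4,5,6,7,8}

Answer: {4,5,6,7,8}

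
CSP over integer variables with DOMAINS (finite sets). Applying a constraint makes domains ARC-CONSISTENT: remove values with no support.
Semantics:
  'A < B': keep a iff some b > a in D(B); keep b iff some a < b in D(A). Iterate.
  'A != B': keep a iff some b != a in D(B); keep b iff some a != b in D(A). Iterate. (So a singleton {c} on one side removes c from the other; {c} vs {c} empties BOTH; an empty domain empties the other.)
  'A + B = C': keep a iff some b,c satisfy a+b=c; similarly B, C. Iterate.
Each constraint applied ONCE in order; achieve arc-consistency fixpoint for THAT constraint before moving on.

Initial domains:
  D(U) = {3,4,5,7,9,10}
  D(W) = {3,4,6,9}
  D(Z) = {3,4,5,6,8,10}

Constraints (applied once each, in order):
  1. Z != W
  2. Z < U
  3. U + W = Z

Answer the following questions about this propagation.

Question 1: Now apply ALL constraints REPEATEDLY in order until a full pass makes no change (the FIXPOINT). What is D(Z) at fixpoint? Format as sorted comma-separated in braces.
pass 0 (initial): D(Z)={3,4,5,6,8,10}
pass 1: U {3,4,5,7,9,10}->{4,5}; W {3,4,6,9}->{3,4}; Z {3,4,5,6,8,10}->{8}
pass 2: U {4,5}->{}; W {3,4}->{}; Z {8}->{}
pass 3: no change
Fixpoint after 3 passes: D(Z) = {}

Answer: {}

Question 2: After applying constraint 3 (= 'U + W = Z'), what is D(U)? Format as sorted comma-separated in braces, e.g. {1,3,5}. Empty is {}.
Constraint 1 (Z != W) on D(Z)={3,4,5,6,8,10} D(W)={3,4,6,9}: no change
Constraint 2 (Z < U) on D(Z)={3,4,5,6,8,10} D(U)={3,4,5,7,9,10}: Z {3,4,5,6,8,10}->{3,4,5,6,8}; U {3,4,5,7,9,10}->{4,5,7,9,10}
Constraint 3 (U + W = Z) on D(U)={4,5,7,9,10} D(W)={3,4,6,9} D(Z)={3,4,5,6,8}: U {4,5,7,9,10}->{4,5}; W {3,4,6,9}->{3,4}; Z {3,4,5,6,8}->{8}
So after constraint 3: D(U) = {4,5}

Answer: {4,5}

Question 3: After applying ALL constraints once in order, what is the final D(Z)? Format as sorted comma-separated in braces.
Constraint 1 (Z != W) on D(Z)={3,4,5,6,8,10} D(W)={3,4,6,9}: no change
Constraint 2 (Z < U) on D(Z)={3,4,5,6,8,10} D(U)={3,4,5,7,9,10}: Z {3,4,5,6,8,10}->{3,4,5,6,8}; U {3,4,5,7,9,10}->{4,5,7,9,10}
Constraint 3 (U + W = Z) on D(U)={4,5,7,9,10} D(W)={3,4,6,9} D(Z)={3,4,5,6,8}: U {4,5,7,9,10}->{4,5}; W {3,4,6,9}->{3,4}; Z {3,4,5,6,8}->{8}
So after all 3 constraints: D(Z) = {8}

Answer: {8}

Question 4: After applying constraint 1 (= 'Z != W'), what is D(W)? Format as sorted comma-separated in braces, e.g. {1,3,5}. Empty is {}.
Constraint 1 (Z != W) on D(Z)={3,4,5,6,8,10} D(W)={3,4,6,9}: no change
So after constraint 1: D(W) = {3,4,6,9}

Answer: {3,4,6,9}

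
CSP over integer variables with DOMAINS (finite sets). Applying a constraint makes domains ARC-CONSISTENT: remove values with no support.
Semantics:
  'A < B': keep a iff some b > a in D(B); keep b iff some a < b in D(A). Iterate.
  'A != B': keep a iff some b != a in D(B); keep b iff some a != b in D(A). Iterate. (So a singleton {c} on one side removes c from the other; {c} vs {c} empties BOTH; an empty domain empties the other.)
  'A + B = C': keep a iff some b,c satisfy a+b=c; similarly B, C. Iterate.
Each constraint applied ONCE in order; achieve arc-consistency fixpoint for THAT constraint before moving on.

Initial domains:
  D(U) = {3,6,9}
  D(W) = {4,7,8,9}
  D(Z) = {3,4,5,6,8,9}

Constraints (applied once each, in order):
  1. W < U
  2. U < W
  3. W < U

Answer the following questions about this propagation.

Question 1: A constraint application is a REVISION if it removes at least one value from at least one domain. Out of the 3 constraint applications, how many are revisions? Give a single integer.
Answer: 3

Derivation:
Constraint 1 (W < U) on D(W)={4,7,8,9} D(U)={3,6,9}: W {4,7,8,9}->{4,7,8}; U {3,6,9}->{6,9} => REVISION
Constraint 2 (U < W) on D(U)={6,9} D(W)={4,7,8}: U {6,9}->{6}; W {4,7,8}->{7,8} => REVISION
Constraint 3 (W < U) on D(W)={7,8} D(U)={6}: W {7,8}->{}; U {6}->{} => REVISION
Total revisions = 3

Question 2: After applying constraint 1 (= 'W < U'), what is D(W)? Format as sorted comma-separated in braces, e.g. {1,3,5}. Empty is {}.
Answer: {4,7,8}

Derivation:
Constraint 1 (W < U) on D(W)={4,7,8,9} D(U)={3,6,9}: W {4,7,8,9}->{4,7,8}; U {3,6,9}->{6,9}
So after constraint 1: D(W) = {4,7,8}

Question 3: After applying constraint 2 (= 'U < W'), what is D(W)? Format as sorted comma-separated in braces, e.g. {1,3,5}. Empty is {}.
Constraint 1 (W < U) on D(W)={4,7,8,9} D(U)={3,6,9}: W {4,7,8,9}->{4,7,8}; U {3,6,9}->{6,9}
Constraint 2 (U < W) on D(U)={6,9} D(W)={4,7,8}: U {6,9}->{6}; W {4,7,8}->{7,8}
So after constraint 2: D(W) = {7,8}

Answer: {7,8}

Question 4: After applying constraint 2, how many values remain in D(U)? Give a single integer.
Constraint 1 (W < U) on D(W)={4,7,8,9} D(U)={3,6,9}: W {4,7,8,9}->{4,7,8}; U {3,6,9}->{6,9}
Constraint 2 (U < W) on D(U)={6,9} D(W)={4,7,8}: U {6,9}->{6}; W {4,7,8}->{7,8}
So after constraint 2: D(U)={6}, size = 1

Answer: 1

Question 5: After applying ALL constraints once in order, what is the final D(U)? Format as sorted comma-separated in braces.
Answer: {}

Derivation:
Constraint 1 (W < U) on D(W)={4,7,8,9} D(U)={3,6,9}: W {4,7,8,9}->{4,7,8}; U {3,6,9}->{6,9}
Constraint 2 (U < W) on D(U)={6,9} D(W)={4,7,8}: U {6,9}->{6}; W {4,7,8}->{7,8}
Constraint 3 (W < U) on D(W)={7,8} D(U)={6}: W {7,8}->{}; U {6}->{}
So after all 3 constraints: D(U) = {}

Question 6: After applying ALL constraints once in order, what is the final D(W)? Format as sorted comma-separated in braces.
Constraint 1 (W < U) on D(W)={4,7,8,9} D(U)={3,6,9}: W {4,7,8,9}->{4,7,8}; U {3,6,9}->{6,9}
Constraint 2 (U < W) on D(U)={6,9} D(W)={4,7,8}: U {6,9}->{6}; W {4,7,8}->{7,8}
Constraint 3 (W < U) on D(W)={7,8} D(U)={6}: W {7,8}->{}; U {6}->{}
So after all 3 constraints: D(W) = {}

Answer: {}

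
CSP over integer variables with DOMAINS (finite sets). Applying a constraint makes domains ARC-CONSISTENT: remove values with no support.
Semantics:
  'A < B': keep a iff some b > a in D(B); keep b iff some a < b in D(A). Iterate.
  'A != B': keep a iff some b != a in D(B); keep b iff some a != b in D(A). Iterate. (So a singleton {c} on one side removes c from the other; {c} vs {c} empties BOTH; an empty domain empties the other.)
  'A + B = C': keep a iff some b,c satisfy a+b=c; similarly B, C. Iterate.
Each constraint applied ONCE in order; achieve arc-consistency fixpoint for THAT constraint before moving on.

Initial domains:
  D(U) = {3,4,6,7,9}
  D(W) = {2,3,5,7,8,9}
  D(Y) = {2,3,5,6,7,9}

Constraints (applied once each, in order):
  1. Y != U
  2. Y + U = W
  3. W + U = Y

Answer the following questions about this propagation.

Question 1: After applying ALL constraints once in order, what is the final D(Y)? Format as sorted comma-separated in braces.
Constraint 1 (Y != U) on D(Y)={2,3,5,6,7,9} D(U)={3,4,6,7,9}: no change
Constraint 2 (Y + U = W) on D(Y)={2,3,5,6,7,9} D(U)={3,4,6,7,9} D(W)={2,3,5,7,8,9}: Y {2,3,5,6,7,9}->{2,3,5,6}; U {3,4,6,7,9}->{3,4,6,7}; W {2,3,5,7,8,9}->{5,7,8,9}
Constraint 3 (W + U = Y) on D(W)={5,7,8,9} D(U)={3,4,6,7} D(Y)={2,3,5,6}: W {5,7,8,9}->{}; U {3,4,6,7}->{}; Y {2,3,5,6}->{}
So after all 3 constraints: D(Y) = {}

Answer: {}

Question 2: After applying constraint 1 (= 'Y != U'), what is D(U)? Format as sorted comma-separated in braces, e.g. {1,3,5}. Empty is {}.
Constraint 1 (Y != U) on D(Y)={2,3,5,6,7,9} D(U)={3,4,6,7,9}: no change
So after constraint 1: D(U) = {3,4,6,7,9}

Answer: {3,4,6,7,9}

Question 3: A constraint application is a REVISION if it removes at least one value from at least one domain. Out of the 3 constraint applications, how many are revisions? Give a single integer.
Constraint 1 (Y != U) on D(Y)={2,3,5,6,7,9} D(U)={3,4,6,7,9}: no change => not a revision
Constraint 2 (Y + U = W) on D(Y)={2,3,5,6,7,9} D(U)={3,4,6,7,9} D(W)={2,3,5,7,8,9}: Y {2,3,5,6,7,9}->{2,3,5,6}; U {3,4,6,7,9}->{3,4,6,7}; W {2,3,5,7,8,9}->{5,7,8,9} => REVISION
Constraint 3 (W + U = Y) on D(W)={5,7,8,9} D(U)={3,4,6,7} D(Y)={2,3,5,6}: W {5,7,8,9}->{}; U {3,4,6,7}->{}; Y {2,3,5,6}->{} => REVISION
Total revisions = 2

Answer: 2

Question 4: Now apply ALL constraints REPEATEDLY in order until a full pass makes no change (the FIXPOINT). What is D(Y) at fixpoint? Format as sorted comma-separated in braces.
pass 0 (initial): D(Y)={2,3,5,6,7,9}
pass 1: U {3,4,6,7,9}->{}; W {2,3,5,7,8,9}->{}; Y {2,3,5,6,7,9}->{}
pass 2: no change
Fixpoint after 2 passes: D(Y) = {}

Answer: {}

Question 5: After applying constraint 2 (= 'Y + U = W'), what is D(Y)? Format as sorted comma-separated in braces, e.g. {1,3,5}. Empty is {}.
Answer: {2,3,5,6}

Derivation:
Constraint 1 (Y != U) on D(Y)={2,3,5,6,7,9} D(U)={3,4,6,7,9}: no change
Constraint 2 (Y + U = W) on D(Y)={2,3,5,6,7,9} D(U)={3,4,6,7,9} D(W)={2,3,5,7,8,9}: Y {2,3,5,6,7,9}->{2,3,5,6}; U {3,4,6,7,9}->{3,4,6,7}; W {2,3,5,7,8,9}->{5,7,8,9}
So after constraint 2: D(Y) = {2,3,5,6}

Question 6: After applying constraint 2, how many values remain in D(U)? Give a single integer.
Constraint 1 (Y != U) on D(Y)={2,3,5,6,7,9} D(U)={3,4,6,7,9}: no change
Constraint 2 (Y + U = W) on D(Y)={2,3,5,6,7,9} D(U)={3,4,6,7,9} D(W)={2,3,5,7,8,9}: Y {2,3,5,6,7,9}->{2,3,5,6}; U {3,4,6,7,9}->{3,4,6,7}; W {2,3,5,7,8,9}->{5,7,8,9}
So after constraint 2: D(U)={3,4,6,7}, size = 4

Answer: 4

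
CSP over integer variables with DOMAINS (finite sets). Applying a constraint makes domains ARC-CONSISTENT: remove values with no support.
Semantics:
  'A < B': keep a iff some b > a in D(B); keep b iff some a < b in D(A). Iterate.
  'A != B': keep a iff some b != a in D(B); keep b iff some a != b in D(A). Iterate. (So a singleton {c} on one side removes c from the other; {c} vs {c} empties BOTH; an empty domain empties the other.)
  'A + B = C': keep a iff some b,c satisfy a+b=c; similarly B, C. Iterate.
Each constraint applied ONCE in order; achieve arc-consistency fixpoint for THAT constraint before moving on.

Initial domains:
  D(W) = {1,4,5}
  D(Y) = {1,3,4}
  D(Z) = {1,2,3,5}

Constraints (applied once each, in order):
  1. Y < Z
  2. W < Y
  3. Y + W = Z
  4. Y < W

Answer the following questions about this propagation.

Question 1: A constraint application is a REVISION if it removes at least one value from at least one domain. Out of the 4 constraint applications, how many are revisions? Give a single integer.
Answer: 4

Derivation:
Constraint 1 (Y < Z) on D(Y)={1,3,4} D(Z)={1,2,3,5}: Z {1,2,3,5}->{2,3,5} => REVISION
Constraint 2 (W < Y) on D(W)={1,4,5} D(Y)={1,3,4}: W {1,4,5}->{1}; Y {1,3,4}->{3,4} => REVISION
Constraint 3 (Y + W = Z) on D(Y)={3,4} D(W)={1} D(Z)={2,3,5}: Y {3,4}->{4}; Z {2,3,5}->{5} => REVISION
Constraint 4 (Y < W) on D(Y)={4} D(W)={1}: Y {4}->{}; W {1}->{} => REVISION
Total revisions = 4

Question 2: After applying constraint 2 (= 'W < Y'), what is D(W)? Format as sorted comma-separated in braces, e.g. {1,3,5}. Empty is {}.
Constraint 1 (Y < Z) on D(Y)={1,3,4} D(Z)={1,2,3,5}: Z {1,2,3,5}->{2,3,5}
Constraint 2 (W < Y) on D(W)={1,4,5} D(Y)={1,3,4}: W {1,4,5}->{1}; Y {1,3,4}->{3,4}
So after constraint 2: D(W) = {1}

Answer: {1}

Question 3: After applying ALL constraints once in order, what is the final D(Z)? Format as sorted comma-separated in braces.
Answer: {5}

Derivation:
Constraint 1 (Y < Z) on D(Y)={1,3,4} D(Z)={1,2,3,5}: Z {1,2,3,5}->{2,3,5}
Constraint 2 (W < Y) on D(W)={1,4,5} D(Y)={1,3,4}: W {1,4,5}->{1}; Y {1,3,4}->{3,4}
Constraint 3 (Y + W = Z) on D(Y)={3,4} D(W)={1} D(Z)={2,3,5}: Y {3,4}->{4}; Z {2,3,5}->{5}
Constraint 4 (Y < W) on D(Y)={4} D(W)={1}: Y {4}->{}; W {1}->{}
So after all 4 constraints: D(Z) = {5}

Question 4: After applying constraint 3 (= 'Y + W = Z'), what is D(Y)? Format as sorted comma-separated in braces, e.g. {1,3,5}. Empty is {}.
Answer: {4}

Derivation:
Constraint 1 (Y < Z) on D(Y)={1,3,4} D(Z)={1,2,3,5}: Z {1,2,3,5}->{2,3,5}
Constraint 2 (W < Y) on D(W)={1,4,5} D(Y)={1,3,4}: W {1,4,5}->{1}; Y {1,3,4}->{3,4}
Constraint 3 (Y + W = Z) on D(Y)={3,4} D(W)={1} D(Z)={2,3,5}: Y {3,4}->{4}; Z {2,3,5}->{5}
So after constraint 3: D(Y) = {4}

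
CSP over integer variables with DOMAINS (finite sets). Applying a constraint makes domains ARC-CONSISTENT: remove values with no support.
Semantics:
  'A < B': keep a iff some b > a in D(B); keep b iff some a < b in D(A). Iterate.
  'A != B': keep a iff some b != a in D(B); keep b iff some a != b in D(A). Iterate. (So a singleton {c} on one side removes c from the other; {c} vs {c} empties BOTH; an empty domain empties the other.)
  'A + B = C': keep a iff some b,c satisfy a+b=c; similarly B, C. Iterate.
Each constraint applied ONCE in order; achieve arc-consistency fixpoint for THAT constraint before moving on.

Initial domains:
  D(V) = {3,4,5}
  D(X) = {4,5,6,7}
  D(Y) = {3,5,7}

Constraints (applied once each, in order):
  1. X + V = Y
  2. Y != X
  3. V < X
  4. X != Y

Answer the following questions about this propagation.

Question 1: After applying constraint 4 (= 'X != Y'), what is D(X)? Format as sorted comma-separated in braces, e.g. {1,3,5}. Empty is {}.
Answer: {4}

Derivation:
Constraint 1 (X + V = Y) on D(X)={4,5,6,7} D(V)={3,4,5} D(Y)={3,5,7}: X {4,5,6,7}->{4}; V {3,4,5}->{3}; Y {3,5,7}->{7}
Constraint 2 (Y != X) on D(Y)={7} D(X)={4}: no change
Constraint 3 (V < X) on D(V)={3} D(X)={4}: no change
Constraint 4 (X != Y) on D(X)={4} D(Y)={7}: no change
So after constraint 4: D(X) = {4}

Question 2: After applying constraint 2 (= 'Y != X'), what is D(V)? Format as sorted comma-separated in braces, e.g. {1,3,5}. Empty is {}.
Answer: {3}

Derivation:
Constraint 1 (X + V = Y) on D(X)={4,5,6,7} D(V)={3,4,5} D(Y)={3,5,7}: X {4,5,6,7}->{4}; V {3,4,5}->{3}; Y {3,5,7}->{7}
Constraint 2 (Y != X) on D(Y)={7} D(X)={4}: no change
So after constraint 2: D(V) = {3}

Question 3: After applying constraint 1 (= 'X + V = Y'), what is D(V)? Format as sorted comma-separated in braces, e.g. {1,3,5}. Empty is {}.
Answer: {3}

Derivation:
Constraint 1 (X + V = Y) on D(X)={4,5,6,7} D(V)={3,4,5} D(Y)={3,5,7}: X {4,5,6,7}->{4}; V {3,4,5}->{3}; Y {3,5,7}->{7}
So after constraint 1: D(V) = {3}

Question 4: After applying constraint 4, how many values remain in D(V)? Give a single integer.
Constraint 1 (X + V = Y) on D(X)={4,5,6,7} D(V)={3,4,5} D(Y)={3,5,7}: X {4,5,6,7}->{4}; V {3,4,5}->{3}; Y {3,5,7}->{7}
Constraint 2 (Y != X) on D(Y)={7} D(X)={4}: no change
Constraint 3 (V < X) on D(V)={3} D(X)={4}: no change
Constraint 4 (X != Y) on D(X)={4} D(Y)={7}: no change
So after constraint 4: D(V)={3}, size = 1

Answer: 1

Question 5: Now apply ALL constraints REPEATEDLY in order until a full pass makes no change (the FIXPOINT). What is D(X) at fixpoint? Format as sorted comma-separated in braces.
Answer: {4}

Derivation:
pass 0 (initial): D(X)={4,5,6,7}
pass 1: V {3,4,5}->{3}; X {4,5,6,7}->{4}; Y {3,5,7}->{7}
pass 2: no change
Fixpoint after 2 passes: D(X) = {4}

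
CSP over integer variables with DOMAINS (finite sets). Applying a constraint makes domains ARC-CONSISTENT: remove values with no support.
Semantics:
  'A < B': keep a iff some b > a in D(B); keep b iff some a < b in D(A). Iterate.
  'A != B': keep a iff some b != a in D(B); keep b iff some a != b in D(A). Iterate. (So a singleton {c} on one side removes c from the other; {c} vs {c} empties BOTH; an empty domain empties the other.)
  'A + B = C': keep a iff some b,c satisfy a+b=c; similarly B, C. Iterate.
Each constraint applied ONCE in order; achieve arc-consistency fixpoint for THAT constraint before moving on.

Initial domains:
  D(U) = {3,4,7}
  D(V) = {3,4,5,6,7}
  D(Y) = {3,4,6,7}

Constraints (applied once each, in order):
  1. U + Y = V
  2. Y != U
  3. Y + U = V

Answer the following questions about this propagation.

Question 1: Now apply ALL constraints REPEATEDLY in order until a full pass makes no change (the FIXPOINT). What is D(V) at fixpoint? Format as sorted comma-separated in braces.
pass 0 (initial): D(V)={3,4,5,6,7}
pass 1: U {3,4,7}->{3,4}; V {3,4,5,6,7}->{6,7}; Y {3,4,6,7}->{3,4}
pass 2: no change
Fixpoint after 2 passes: D(V) = {6,7}

Answer: {6,7}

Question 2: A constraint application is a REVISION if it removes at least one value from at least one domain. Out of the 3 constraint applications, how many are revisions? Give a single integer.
Constraint 1 (U + Y = V) on D(U)={3,4,7} D(Y)={3,4,6,7} D(V)={3,4,5,6,7}: U {3,4,7}->{3,4}; Y {3,4,6,7}->{3,4}; V {3,4,5,6,7}->{6,7} => REVISION
Constraint 2 (Y != U) on D(Y)={3,4} D(U)={3,4}: no change => not a revision
Constraint 3 (Y + U = V) on D(Y)={3,4} D(U)={3,4} D(V)={6,7}: no change => not a revision
Total revisions = 1

Answer: 1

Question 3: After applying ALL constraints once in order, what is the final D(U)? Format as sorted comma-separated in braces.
Constraint 1 (U + Y = V) on D(U)={3,4,7} D(Y)={3,4,6,7} D(V)={3,4,5,6,7}: U {3,4,7}->{3,4}; Y {3,4,6,7}->{3,4}; V {3,4,5,6,7}->{6,7}
Constraint 2 (Y != U) on D(Y)={3,4} D(U)={3,4}: no change
Constraint 3 (Y + U = V) on D(Y)={3,4} D(U)={3,4} D(V)={6,7}: no change
So after all 3 constraints: D(U) = {3,4}

Answer: {3,4}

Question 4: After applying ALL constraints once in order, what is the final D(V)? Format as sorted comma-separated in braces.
Answer: {6,7}

Derivation:
Constraint 1 (U + Y = V) on D(U)={3,4,7} D(Y)={3,4,6,7} D(V)={3,4,5,6,7}: U {3,4,7}->{3,4}; Y {3,4,6,7}->{3,4}; V {3,4,5,6,7}->{6,7}
Constraint 2 (Y != U) on D(Y)={3,4} D(U)={3,4}: no change
Constraint 3 (Y + U = V) on D(Y)={3,4} D(U)={3,4} D(V)={6,7}: no change
So after all 3 constraints: D(V) = {6,7}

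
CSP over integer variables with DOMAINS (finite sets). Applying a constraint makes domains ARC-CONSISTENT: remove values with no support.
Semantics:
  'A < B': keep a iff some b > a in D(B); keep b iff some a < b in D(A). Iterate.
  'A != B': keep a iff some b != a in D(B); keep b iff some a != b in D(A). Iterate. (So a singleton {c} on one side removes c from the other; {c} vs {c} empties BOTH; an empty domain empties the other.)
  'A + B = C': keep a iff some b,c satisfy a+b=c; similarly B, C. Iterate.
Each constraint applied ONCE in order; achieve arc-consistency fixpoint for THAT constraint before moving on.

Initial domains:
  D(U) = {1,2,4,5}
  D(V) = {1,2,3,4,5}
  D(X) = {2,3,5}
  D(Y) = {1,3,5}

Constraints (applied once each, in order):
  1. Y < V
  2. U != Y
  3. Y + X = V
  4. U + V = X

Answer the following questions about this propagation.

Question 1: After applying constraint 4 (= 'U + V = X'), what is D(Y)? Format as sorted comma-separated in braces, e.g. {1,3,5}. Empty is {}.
Constraint 1 (Y < V) on D(Y)={1,3,5} D(V)={1,2,3,4,5}: Y {1,3,5}->{1,3}; V {1,2,3,4,5}->{2,3,4,5}
Constraint 2 (U != Y) on D(U)={1,2,4,5} D(Y)={1,3}: no change
Constraint 3 (Y + X = V) on D(Y)={1,3} D(X)={2,3,5} D(V)={2,3,4,5}: X {2,3,5}->{2,3}; V {2,3,4,5}->{3,4,5}
Constraint 4 (U + V = X) on D(U)={1,2,4,5} D(V)={3,4,5} D(X)={2,3}: U {1,2,4,5}->{}; V {3,4,5}->{}; X {2,3}->{}
So after constraint 4: D(Y) = {1,3}

Answer: {1,3}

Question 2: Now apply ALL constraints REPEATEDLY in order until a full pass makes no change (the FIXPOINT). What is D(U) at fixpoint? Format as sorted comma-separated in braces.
pass 0 (initial): D(U)={1,2,4,5}
pass 1: U {1,2,4,5}->{}; V {1,2,3,4,5}->{}; X {2,3,5}->{}; Y {1,3,5}->{1,3}
pass 2: Y {1,3}->{}
pass 3: no change
Fixpoint after 3 passes: D(U) = {}

Answer: {}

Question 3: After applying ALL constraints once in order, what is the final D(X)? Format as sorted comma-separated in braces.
Answer: {}

Derivation:
Constraint 1 (Y < V) on D(Y)={1,3,5} D(V)={1,2,3,4,5}: Y {1,3,5}->{1,3}; V {1,2,3,4,5}->{2,3,4,5}
Constraint 2 (U != Y) on D(U)={1,2,4,5} D(Y)={1,3}: no change
Constraint 3 (Y + X = V) on D(Y)={1,3} D(X)={2,3,5} D(V)={2,3,4,5}: X {2,3,5}->{2,3}; V {2,3,4,5}->{3,4,5}
Constraint 4 (U + V = X) on D(U)={1,2,4,5} D(V)={3,4,5} D(X)={2,3}: U {1,2,4,5}->{}; V {3,4,5}->{}; X {2,3}->{}
So after all 4 constraints: D(X) = {}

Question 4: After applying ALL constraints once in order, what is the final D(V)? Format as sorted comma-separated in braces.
Constraint 1 (Y < V) on D(Y)={1,3,5} D(V)={1,2,3,4,5}: Y {1,3,5}->{1,3}; V {1,2,3,4,5}->{2,3,4,5}
Constraint 2 (U != Y) on D(U)={1,2,4,5} D(Y)={1,3}: no change
Constraint 3 (Y + X = V) on D(Y)={1,3} D(X)={2,3,5} D(V)={2,3,4,5}: X {2,3,5}->{2,3}; V {2,3,4,5}->{3,4,5}
Constraint 4 (U + V = X) on D(U)={1,2,4,5} D(V)={3,4,5} D(X)={2,3}: U {1,2,4,5}->{}; V {3,4,5}->{}; X {2,3}->{}
So after all 4 constraints: D(V) = {}

Answer: {}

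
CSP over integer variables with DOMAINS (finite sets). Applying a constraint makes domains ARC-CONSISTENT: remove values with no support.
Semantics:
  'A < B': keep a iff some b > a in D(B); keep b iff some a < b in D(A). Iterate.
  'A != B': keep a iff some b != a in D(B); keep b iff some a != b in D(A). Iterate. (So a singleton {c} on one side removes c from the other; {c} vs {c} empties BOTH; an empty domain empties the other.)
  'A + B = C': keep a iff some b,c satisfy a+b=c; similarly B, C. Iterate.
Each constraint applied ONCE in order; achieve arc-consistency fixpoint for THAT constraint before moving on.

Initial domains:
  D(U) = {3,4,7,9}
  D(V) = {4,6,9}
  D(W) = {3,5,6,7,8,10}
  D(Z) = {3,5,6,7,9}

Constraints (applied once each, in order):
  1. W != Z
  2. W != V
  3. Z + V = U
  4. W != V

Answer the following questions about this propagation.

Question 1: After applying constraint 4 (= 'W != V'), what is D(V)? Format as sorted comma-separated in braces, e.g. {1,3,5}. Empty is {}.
Constraint 1 (W != Z) on D(W)={3,5,6,7,8,10} D(Z)={3,5,6,7,9}: no change
Constraint 2 (W != V) on D(W)={3,5,6,7,8,10} D(V)={4,6,9}: no change
Constraint 3 (Z + V = U) on D(Z)={3,5,6,7,9} D(V)={4,6,9} D(U)={3,4,7,9}: Z {3,5,6,7,9}->{3,5}; V {4,6,9}->{4,6}; U {3,4,7,9}->{7,9}
Constraint 4 (W != V) on D(W)={3,5,6,7,8,10} D(V)={4,6}: no change
So after constraint 4: D(V) = {4,6}

Answer: {4,6}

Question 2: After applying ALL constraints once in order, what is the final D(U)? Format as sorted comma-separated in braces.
Answer: {7,9}

Derivation:
Constraint 1 (W != Z) on D(W)={3,5,6,7,8,10} D(Z)={3,5,6,7,9}: no change
Constraint 2 (W != V) on D(W)={3,5,6,7,8,10} D(V)={4,6,9}: no change
Constraint 3 (Z + V = U) on D(Z)={3,5,6,7,9} D(V)={4,6,9} D(U)={3,4,7,9}: Z {3,5,6,7,9}->{3,5}; V {4,6,9}->{4,6}; U {3,4,7,9}->{7,9}
Constraint 4 (W != V) on D(W)={3,5,6,7,8,10} D(V)={4,6}: no change
So after all 4 constraints: D(U) = {7,9}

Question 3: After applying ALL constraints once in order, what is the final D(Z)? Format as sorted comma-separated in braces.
Constraint 1 (W != Z) on D(W)={3,5,6,7,8,10} D(Z)={3,5,6,7,9}: no change
Constraint 2 (W != V) on D(W)={3,5,6,7,8,10} D(V)={4,6,9}: no change
Constraint 3 (Z + V = U) on D(Z)={3,5,6,7,9} D(V)={4,6,9} D(U)={3,4,7,9}: Z {3,5,6,7,9}->{3,5}; V {4,6,9}->{4,6}; U {3,4,7,9}->{7,9}
Constraint 4 (W != V) on D(W)={3,5,6,7,8,10} D(V)={4,6}: no change
So after all 4 constraints: D(Z) = {3,5}

Answer: {3,5}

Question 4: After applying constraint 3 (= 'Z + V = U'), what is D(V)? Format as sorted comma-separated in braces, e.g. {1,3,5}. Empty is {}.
Constraint 1 (W != Z) on D(W)={3,5,6,7,8,10} D(Z)={3,5,6,7,9}: no change
Constraint 2 (W != V) on D(W)={3,5,6,7,8,10} D(V)={4,6,9}: no change
Constraint 3 (Z + V = U) on D(Z)={3,5,6,7,9} D(V)={4,6,9} D(U)={3,4,7,9}: Z {3,5,6,7,9}->{3,5}; V {4,6,9}->{4,6}; U {3,4,7,9}->{7,9}
So after constraint 3: D(V) = {4,6}

Answer: {4,6}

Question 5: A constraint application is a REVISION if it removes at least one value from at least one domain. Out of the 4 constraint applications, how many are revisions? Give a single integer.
Answer: 1

Derivation:
Constraint 1 (W != Z) on D(W)={3,5,6,7,8,10} D(Z)={3,5,6,7,9}: no change => not a revision
Constraint 2 (W != V) on D(W)={3,5,6,7,8,10} D(V)={4,6,9}: no change => not a revision
Constraint 3 (Z + V = U) on D(Z)={3,5,6,7,9} D(V)={4,6,9} D(U)={3,4,7,9}: Z {3,5,6,7,9}->{3,5}; V {4,6,9}->{4,6}; U {3,4,7,9}->{7,9} => REVISION
Constraint 4 (W != V) on D(W)={3,5,6,7,8,10} D(V)={4,6}: no change => not a revision
Total revisions = 1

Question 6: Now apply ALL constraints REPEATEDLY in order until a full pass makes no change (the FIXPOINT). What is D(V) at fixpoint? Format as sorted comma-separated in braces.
pass 0 (initial): D(V)={4,6,9}
pass 1: U {3,4,7,9}->{7,9}; V {4,6,9}->{4,6}; Z {3,5,6,7,9}->{3,5}
pass 2: no change
Fixpoint after 2 passes: D(V) = {4,6}

Answer: {4,6}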